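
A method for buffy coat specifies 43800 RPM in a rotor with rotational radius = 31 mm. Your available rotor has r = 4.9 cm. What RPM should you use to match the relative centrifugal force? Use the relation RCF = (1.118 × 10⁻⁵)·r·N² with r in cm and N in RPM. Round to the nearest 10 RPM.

≈ 34840 RPM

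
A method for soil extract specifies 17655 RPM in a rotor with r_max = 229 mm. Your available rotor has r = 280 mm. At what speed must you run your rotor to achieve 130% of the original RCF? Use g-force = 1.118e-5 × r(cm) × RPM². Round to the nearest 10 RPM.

Original rotor: r = 229 mm = 22.9 cm
RCF_original = 1.118 × 10⁻⁵ × 22.9 × (17655)² = 1.118 × 10⁻⁵ × 22.9 × 311,699,025 ≈ 79,801.8 × g
Target RCF = 1.3 × 79,801.8 ≈ 103,742.3 × g
Your rotor: r = 280 mm = 28.0 cm
103,742.3 = 1.118 × 10⁻⁵ × 28 × N²
N² = 103,742.3 / (31.304 × 10⁻⁵) = 331,402,696
N ≈ √331,402,696 ≈ 18,204.5

18200 RPM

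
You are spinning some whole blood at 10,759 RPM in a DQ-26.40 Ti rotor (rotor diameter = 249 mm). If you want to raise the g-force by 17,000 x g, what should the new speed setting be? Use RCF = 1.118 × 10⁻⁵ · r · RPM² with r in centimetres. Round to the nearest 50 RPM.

≈ 15400 RPM

r = 249 mm / 2 = 124.5 mm = 12.45 cm
Current RCF = 1.118 × 10⁻⁵ × 12.45 × (10759)² = 1.118 × 10⁻⁵ × 12.45 × 115,756,081 ≈ 16,112.2 × g
Target RCF = 16,112.2 + 17,000 = 33,112.2 × g
N² = 33,112.2 / (13.9191 × 10⁻⁵) = 237,890,381
N ≈ √237,890,381 ≈ 15,423.7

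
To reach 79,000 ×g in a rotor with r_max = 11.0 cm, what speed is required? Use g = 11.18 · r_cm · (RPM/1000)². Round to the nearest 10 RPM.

≈ 25350 RPM

79,000 = 11.18 × 11 × (N/1000)²
(N/1000)² = 79,000 / 122.98 = 642.3809
N = 1000 × √642.3809 ≈ 25,345.2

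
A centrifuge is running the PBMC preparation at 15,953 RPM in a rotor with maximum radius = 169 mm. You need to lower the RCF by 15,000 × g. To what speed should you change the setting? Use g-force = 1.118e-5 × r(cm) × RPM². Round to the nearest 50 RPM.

r = 169 mm = 16.9 cm
Current RCF = 1.118 × 10⁻⁵ × 16.9 × (15953)² = 1.118 × 10⁻⁵ × 16.9 × 254,498,209 ≈ 48,085.4 × g
Target RCF = 48,085.4 − 15,000 = 33,085.4 × g
N² = 33,085.4 / (18.8942 × 10⁻⁵) = 175,108,764
N ≈ √175,108,764 ≈ 13,232.9

13250 RPM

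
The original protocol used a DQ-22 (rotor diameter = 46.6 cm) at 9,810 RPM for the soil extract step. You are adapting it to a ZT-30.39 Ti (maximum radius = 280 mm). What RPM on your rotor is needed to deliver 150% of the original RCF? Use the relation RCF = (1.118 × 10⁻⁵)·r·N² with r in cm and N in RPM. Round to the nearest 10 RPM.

≈ 10960 RPM

Original rotor: r = 46.6 / 2 = 23.3 cm
RCF_original = 1.118 × 10⁻⁵ × 23.3 × (9810)² = 1.118 × 10⁻⁵ × 23.3 × 96,236,100 ≈ 25,068.9 × g
Target RCF = 1.5 × 25,068.9 ≈ 37,603.4 × g
Your rotor: r = 280 mm = 28.0 cm
37,603.4 = 1.118 × 10⁻⁵ × 28 × N²
N² = 37,603.4 / (31.304 × 10⁻⁵) = 120,123,307
N ≈ √120,123,307 ≈ 10,960.1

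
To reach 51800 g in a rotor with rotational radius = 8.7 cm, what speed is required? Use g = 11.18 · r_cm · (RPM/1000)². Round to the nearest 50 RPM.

RCF = 11.18 × r × (N/1000)²
51,800 = 11.18 × 8.7 × (N/1000)²
(N/1000)² = 51,800 / 97.266 = 532.5602
N = 1000 × √532.5602 ≈ 23,077.3

N ≈ 23100 RPM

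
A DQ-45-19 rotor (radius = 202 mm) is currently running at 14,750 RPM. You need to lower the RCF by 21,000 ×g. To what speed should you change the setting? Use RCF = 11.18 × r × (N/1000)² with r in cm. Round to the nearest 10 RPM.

r = 202 mm = 20.2 cm
Current RCF = 11.18 × 20.2 × (14.75)² = 11.18 × 20.2 × 217.5625 ≈ 49,133.4 × g
Target RCF = 49,133.4 − 21,000 = 28,133.4 × g
(N/1000)² = 28,133.4 / 225.836 = 124.5745
N = 1000 × √124.5745 ≈ 11,161.3

≈ 11160 RPM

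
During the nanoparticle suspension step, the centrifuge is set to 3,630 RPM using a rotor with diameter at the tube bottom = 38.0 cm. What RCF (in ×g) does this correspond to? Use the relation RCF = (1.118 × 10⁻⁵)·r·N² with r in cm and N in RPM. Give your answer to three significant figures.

2800 ×g

r = 38.0 / 2 = 19 cm
RCF = 1.118 × 10⁻⁵ × 19 × (3630)² = 1.118 × 10⁻⁵ × 19 × 13,176,900 ≈ 2,799 × g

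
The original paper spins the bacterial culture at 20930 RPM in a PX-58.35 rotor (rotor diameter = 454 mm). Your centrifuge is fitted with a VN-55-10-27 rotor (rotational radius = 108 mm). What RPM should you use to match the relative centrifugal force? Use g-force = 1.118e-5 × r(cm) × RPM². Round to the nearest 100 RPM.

Original rotor: r = 454 mm / 2 = 227 mm = 22.7 cm
RCF_original = 1.118 × 10⁻⁵ × 22.7 × (20930)² = 1.118 × 10⁻⁵ × 22.7 × 438,064,900 ≈ 111,174.7 × g
Your rotor: r = 108 mm = 10.8 cm
111,174.7 = 1.118 × 10⁻⁵ × 10.8 × N²
N² = 111,174.7 / (12.0744 × 10⁻⁵) = 920,747,201
N ≈ √920,747,201 ≈ 30,343.8

≈ 30300 RPM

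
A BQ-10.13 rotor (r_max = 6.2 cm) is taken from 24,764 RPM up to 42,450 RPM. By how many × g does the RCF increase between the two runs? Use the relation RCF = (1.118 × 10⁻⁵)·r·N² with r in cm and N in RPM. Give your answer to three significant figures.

≈ 82400 × g

RCF₁ = 1.118 × 10⁻⁵ × 6.2 × (24764)² = 1.118 × 10⁻⁵ × 6.2 × 613,255,696 ≈ 42,508.4 × g
RCF₂ = 1.118 × 10⁻⁵ × 6.2 × (42450)² = 1.118 × 10⁻⁵ × 6.2 × 1,802,002,500 ≈ 124,907.6 × g
Increase = 124,907.6 − 42,508.4 = 82,399.2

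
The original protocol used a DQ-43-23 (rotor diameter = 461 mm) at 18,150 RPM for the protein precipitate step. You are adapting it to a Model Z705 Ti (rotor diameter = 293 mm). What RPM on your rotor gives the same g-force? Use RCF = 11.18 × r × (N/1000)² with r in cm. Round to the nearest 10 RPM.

Original rotor: r = 461 mm / 2 = 230.5 mm = 23.05 cm
RCF = 11.18 × r × (N/1000)²
RCF_original = 11.18 × 23.05 × (18.15)² = 11.18 × 23.05 × 329.4225 ≈ 84,891.8 × g
Your rotor: r = 293 mm / 2 = 146.5 mm = 14.65 cm
84,891.8 = 11.18 × 14.65 × (N/1000)²
(N/1000)² = 84,891.8 / 163.787 = 518.3061
N = 1000 × √518.3061 ≈ 22,766.3

≈ 22770 RPM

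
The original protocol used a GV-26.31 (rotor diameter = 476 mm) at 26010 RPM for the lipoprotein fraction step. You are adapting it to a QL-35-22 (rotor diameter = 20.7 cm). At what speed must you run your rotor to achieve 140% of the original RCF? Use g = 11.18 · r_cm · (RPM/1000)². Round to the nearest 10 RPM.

≈ 46670 RPM

Original rotor: r = 476 mm / 2 = 238 mm = 23.8 cm
RCF_original = 11.18 × 23.8 × (26.01)² = 11.18 × 23.8 × 676.5201 ≈ 180,011.2 × g
Target RCF = 1.4 × 180,011.2 ≈ 252,015.7 × g
Your rotor: r = 20.7 / 2 = 10.35 cm
252,015.7 = 11.18 × 10.35 × (N/1000)²
(N/1000)² = 252,015.7 / 115.713 = 2177.938
N = 1000 × √2177.938 ≈ 46,668.4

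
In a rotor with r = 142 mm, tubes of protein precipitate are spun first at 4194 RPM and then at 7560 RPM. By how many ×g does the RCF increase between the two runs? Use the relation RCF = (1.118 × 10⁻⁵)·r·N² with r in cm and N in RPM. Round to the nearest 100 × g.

≈ 6300 ×g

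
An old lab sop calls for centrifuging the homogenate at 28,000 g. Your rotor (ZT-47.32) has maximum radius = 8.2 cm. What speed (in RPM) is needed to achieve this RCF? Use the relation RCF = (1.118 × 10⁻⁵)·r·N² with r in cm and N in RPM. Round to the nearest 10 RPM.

≈ 17480 RPM

RCF = 1.118 × 10⁻⁵ × r × N²
28,000 = 1.118 × 10⁻⁵ × 8.2 × N²
N² = 28,000 / (9.1676 × 10⁻⁵) = 305,423,448
N ≈ √305,423,448 ≈ 17,476.4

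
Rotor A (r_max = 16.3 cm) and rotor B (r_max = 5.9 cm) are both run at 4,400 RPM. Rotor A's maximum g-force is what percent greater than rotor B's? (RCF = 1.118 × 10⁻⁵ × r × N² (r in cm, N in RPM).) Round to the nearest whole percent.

176%

At equal RPM, RCF scales linearly with r: ratio = 16.3 / 5.9 = 2.7627.
So rotor A delivers 176.3% more g-force.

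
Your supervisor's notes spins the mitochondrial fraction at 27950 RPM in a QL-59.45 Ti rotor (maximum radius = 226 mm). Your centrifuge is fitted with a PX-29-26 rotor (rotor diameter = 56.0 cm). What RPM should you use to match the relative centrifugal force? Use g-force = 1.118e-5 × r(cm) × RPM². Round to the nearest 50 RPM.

Original rotor: r = 226 mm = 22.6 cm
RCF_original = 1.118 × 10⁻⁵ × 22.6 × (27950)² = 1.118 × 10⁻⁵ × 22.6 × 781,202,500 ≈ 197,384.9 × g
Your rotor: r = 56.0 / 2 = 28 cm
197,384.9 = 1.118 × 10⁻⁵ × 28 × N²
N² = 197,384.9 / (31.304 × 10⁻⁵) = 630,542,103
N ≈ √630,542,103 ≈ 25,110.6

≈ 25100 RPM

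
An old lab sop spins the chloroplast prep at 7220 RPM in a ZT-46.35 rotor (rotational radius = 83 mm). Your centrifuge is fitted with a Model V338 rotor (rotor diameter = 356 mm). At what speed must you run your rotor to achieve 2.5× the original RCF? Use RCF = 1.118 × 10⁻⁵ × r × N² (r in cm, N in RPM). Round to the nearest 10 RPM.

7800 RPM

Original rotor: r = 83 mm = 8.3 cm
RCF = 1.118 × 10⁻⁵ × r × N²
RCF_original = 1.118 × 10⁻⁵ × 8.3 × (7220)² = 1.118 × 10⁻⁵ × 8.3 × 52,128,400 ≈ 4,837.2 × g
Target RCF = 2.5 × 4,837.2 ≈ 12,093 × g
Your rotor: r = 356 mm / 2 = 178 mm = 17.8 cm
12,093 = 1.118 × 10⁻⁵ × 17.8 × N²
N² = 12,093 / (19.9004 × 10⁻⁵) = 60,767,623
N ≈ √60,767,623 ≈ 7,795.4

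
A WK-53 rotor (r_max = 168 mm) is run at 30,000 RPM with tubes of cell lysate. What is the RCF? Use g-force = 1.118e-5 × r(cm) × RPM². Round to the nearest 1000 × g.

RCF ≈ 169000 g

r = 168 mm = 16.8 cm
RCF = 1.118 × 10⁻⁵ × 16.8 × (30000)² = 1.118 × 10⁻⁵ × 16.8 × 900,000,000 ≈ 169,041.6 × g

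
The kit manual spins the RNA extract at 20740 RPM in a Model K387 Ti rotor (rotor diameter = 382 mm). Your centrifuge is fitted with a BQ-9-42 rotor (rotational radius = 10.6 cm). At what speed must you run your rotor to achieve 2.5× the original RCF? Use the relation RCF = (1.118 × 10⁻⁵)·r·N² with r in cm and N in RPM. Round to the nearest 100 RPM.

Original rotor: r = 382 mm / 2 = 191 mm = 19.1 cm
RCF = 1.118 × 10⁻⁵ × r × N²
RCF_original = 1.118 × 10⁻⁵ × 19.1 × (20740)² = 1.118 × 10⁻⁵ × 19.1 × 430,147,600 ≈ 91,852.9 × g
Target RCF = 2.5 × 91,852.9 ≈ 229,632.2 × g
229,632.2 = 1.118 × 10⁻⁵ × 10.6 × N²
N² = 229,632.2 / (11.8508 × 10⁻⁵) = 1,937,693,658
N ≈ √1,937,693,658 ≈ 44,019.2

≈ 44000 RPM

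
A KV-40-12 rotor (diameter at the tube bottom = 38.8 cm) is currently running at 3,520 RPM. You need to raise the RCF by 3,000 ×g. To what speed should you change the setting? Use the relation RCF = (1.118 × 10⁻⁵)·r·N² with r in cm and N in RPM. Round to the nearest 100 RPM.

N₂ ≈ 5100 RPM

r = 38.8 / 2 = 19.4 cm
Current RCF = 1.118 × 10⁻⁵ × 19.4 × (3520)² = 1.118 × 10⁻⁵ × 19.4 × 12,390,400 ≈ 2,687.4 × g
Target RCF = 2,687.4 + 3,000 = 5,687.4 × g
N² = 5,687.4 / (21.6892 × 10⁻⁵) = 26,222,267
N ≈ √26,222,267 ≈ 5,120.8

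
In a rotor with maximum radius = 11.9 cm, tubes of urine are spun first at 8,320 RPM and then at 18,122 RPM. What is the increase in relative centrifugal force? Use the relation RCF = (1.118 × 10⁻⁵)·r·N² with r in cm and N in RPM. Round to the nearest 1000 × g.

≈ 34000 × g

RCF₁ = 1.118 × 10⁻⁵ × 11.9 × (8320)² = 1.118 × 10⁻⁵ × 11.9 × 69,222,400 ≈ 9,209.5 × g
RCF₂ = 1.118 × 10⁻⁵ × 11.9 × (18122)² = 1.118 × 10⁻⁵ × 11.9 × 328,406,884 ≈ 43,691.9 × g
Increase = 43,691.9 − 9,209.5 = 34,482.4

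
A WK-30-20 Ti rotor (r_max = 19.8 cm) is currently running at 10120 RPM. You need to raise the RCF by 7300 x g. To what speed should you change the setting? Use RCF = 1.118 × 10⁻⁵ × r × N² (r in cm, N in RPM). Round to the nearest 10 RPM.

Current RCF = 1.118 × 10⁻⁵ × 19.8 × (10120)² = 1.118 × 10⁻⁵ × 19.8 × 102,414,400 ≈ 22,670.9 × g
Target RCF = 22,670.9 + 7,300 = 29,970.9 × g
N² = 29,970.9 / (22.1364 × 10⁻⁵) = 135,391,934
N ≈ √135,391,934 ≈ 11,635.8

N₂ ≈ 11640 RPM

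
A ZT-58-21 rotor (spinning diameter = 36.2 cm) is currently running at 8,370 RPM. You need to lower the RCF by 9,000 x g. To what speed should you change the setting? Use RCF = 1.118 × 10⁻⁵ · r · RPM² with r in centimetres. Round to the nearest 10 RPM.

r = 36.2 / 2 = 18.1 cm
Current RCF = 1.118 × 10⁻⁵ × 18.1 × (8370)² = 1.118 × 10⁻⁵ × 18.1 × 70,056,900 ≈ 14,176.6 × g
Target RCF = 14,176.6 − 9,000 = 5,176.6 × g
N² = 5,176.6 / (20.2358 × 10⁻⁵) = 25,581,395
N ≈ √25,581,395 ≈ 5,057.8

5060 RPM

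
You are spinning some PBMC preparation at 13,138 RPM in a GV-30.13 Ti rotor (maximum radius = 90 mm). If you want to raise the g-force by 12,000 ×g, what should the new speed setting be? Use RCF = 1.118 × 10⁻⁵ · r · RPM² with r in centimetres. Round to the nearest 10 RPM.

r = 90 mm = 9.0 cm
Current RCF = 1.118 × 10⁻⁵ × 9 × (13138)² = 1.118 × 10⁻⁵ × 9 × 172,607,044 ≈ 17,367.7 × g
Target RCF = 17,367.7 + 12,000 = 29,367.7 × g
N² = 29,367.7 / (10.062 × 10⁻⁵) = 291,867,422
N ≈ √291,867,422 ≈ 17,084.1

17080 RPM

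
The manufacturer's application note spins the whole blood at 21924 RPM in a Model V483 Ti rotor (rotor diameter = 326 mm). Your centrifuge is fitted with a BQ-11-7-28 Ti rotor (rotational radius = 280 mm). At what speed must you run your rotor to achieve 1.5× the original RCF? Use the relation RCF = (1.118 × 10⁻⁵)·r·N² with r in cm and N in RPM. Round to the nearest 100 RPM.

≈ 20500 RPM

Original rotor: r = 326 mm / 2 = 163 mm = 16.3 cm
RCF_original = 1.118 × 10⁻⁵ × 16.3 × (21924)² = 1.118 × 10⁻⁵ × 16.3 × 480,661,776 ≈ 87,592.9 × g
Target RCF = 1.5 × 87,592.9 ≈ 131,389.3 × g
Your rotor: r = 280 mm = 28.0 cm
131,389.3 = 1.118 × 10⁻⁵ × 28 × N²
N² = 131,389.3 / (31.304 × 10⁻⁵) = 419,720,483
N ≈ √419,720,483 ≈ 20,487.1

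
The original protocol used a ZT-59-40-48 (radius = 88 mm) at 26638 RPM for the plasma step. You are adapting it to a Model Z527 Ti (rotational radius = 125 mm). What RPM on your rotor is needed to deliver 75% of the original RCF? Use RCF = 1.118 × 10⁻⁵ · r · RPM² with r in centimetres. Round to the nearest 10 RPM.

Original rotor: r = 88 mm = 8.8 cm
RCF_original = 1.118 × 10⁻⁵ × 8.8 × (26638)² = 1.118 × 10⁻⁵ × 8.8 × 709,583,044 ≈ 69,811.6 × g
Target RCF = 0.75 × 69,811.6 ≈ 52,358.7 × g
Your rotor: r = 125 mm = 12.5 cm
52,358.7 = 1.118 × 10⁻⁵ × 12.5 × N²
N² = 52,358.7 / (13.975 × 10⁻⁵) = 374,659,750
N ≈ √374,659,750 ≈ 19,356.1

19360 RPM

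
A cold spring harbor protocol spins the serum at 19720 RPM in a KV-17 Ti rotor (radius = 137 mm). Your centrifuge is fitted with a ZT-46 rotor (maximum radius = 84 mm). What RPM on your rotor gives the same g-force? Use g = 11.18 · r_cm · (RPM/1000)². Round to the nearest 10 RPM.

25180 RPM

Original rotor: r = 137 mm = 13.7 cm
RCF = 11.18 × r × (N/1000)²
RCF_original = 11.18 × 13.7 × (19.72)² = 11.18 × 13.7 × 388.8784 ≈ 59,562.9 × g
Your rotor: r = 84 mm = 8.4 cm
59,562.9 = 11.18 × 8.4 × (N/1000)²
(N/1000)² = 59,562.9 / 93.912 = 634.2416
N = 1000 × √634.2416 ≈ 25,184.2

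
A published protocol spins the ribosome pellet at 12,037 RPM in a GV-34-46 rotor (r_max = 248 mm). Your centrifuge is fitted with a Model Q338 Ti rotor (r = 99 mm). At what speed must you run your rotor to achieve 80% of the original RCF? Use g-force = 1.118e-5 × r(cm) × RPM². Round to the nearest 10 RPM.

Original rotor: r = 248 mm = 24.8 cm
RCF_original = 1.118 × 10⁻⁵ × 24.8 × (12037)² = 1.118 × 10⁻⁵ × 24.8 × 144,889,369 ≈ 40,172.6 × g
Target RCF = 0.8 × 40,172.6 ≈ 32,138.1 × g
Your rotor: r = 99 mm = 9.9 cm
32,138.1 = 1.118 × 10⁻⁵ × 9.9 × N²
N² = 32,138.1 / (11.0682 × 10⁻⁵) = 290,364,287
N ≈ √290,364,287 ≈ 17,040.1

17040 RPM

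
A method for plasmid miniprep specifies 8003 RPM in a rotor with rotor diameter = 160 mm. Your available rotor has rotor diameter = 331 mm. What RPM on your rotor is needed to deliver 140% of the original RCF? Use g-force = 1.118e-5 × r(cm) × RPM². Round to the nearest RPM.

≈ 6584 RPM

Original rotor: r = 160 mm / 2 = 80 mm = 8 cm
RCF_original = 1.118 × 10⁻⁵ × 8 × (8003)² = 1.118 × 10⁻⁵ × 8 × 64,048,009 ≈ 5,728.5 × g
Target RCF = 1.4 × 5,728.5 ≈ 8,019.9 × g
Your rotor: r = 331 mm / 2 = 165.5 mm = 16.55 cm
8,019.9 = 1.118 × 10⁻⁵ × 16.55 × N²
N² = 8,019.9 / (18.5029 × 10⁻⁵) = 43,344,016
N ≈ √43,344,016 ≈ 6,583.6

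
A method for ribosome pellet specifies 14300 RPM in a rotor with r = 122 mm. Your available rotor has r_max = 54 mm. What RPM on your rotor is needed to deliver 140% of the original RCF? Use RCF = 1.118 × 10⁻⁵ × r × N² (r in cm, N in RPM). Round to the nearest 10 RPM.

≈ 25430 RPM

Original rotor: r = 122 mm = 12.2 cm
RCF_original = 1.118 × 10⁻⁵ × 12.2 × (14300)² = 1.118 × 10⁻⁵ × 12.2 × 204,490,000 ≈ 27,891.6 × g
Target RCF = 1.4 × 27,891.6 ≈ 39,048.2 × g
Your rotor: r = 54 mm = 5.4 cm
39,048.2 = 1.118 × 10⁻⁵ × 5.4 × N²
N² = 39,048.2 / (6.0372 × 10⁻⁵) = 646,793,215
N ≈ √646,793,215 ≈ 25,432.1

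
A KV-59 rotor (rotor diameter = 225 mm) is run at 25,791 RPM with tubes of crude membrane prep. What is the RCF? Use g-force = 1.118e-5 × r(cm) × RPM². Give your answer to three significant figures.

≈ 83700 × g

r = 225 mm / 2 = 112.5 mm = 11.25 cm
RCF = 1.118 × 10⁻⁵ × r × N²
RCF = 1.118 × 10⁻⁵ × 11.25 × (25791)² = 1.118 × 10⁻⁵ × 11.25 × 665,175,681 ≈ 83,662.5 × g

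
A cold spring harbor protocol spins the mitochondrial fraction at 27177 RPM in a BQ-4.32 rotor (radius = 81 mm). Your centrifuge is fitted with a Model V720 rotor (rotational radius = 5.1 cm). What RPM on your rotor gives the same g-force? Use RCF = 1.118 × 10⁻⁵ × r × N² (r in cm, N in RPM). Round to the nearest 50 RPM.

Original rotor: r = 81 mm = 8.1 cm
RCF = 1.118 × 10⁻⁵ × r × N²
RCF_original = 1.118 × 10⁻⁵ × 8.1 × (27177)² = 1.118 × 10⁻⁵ × 8.1 × 738,589,329 ≈ 66,885.2 × g
66,885.2 = 1.118 × 10⁻⁵ × 5.1 × N²
N² = 66,885.2 / (5.7018 × 10⁻⁵) = 1,173,054,123
N ≈ √1,173,054,123 ≈ 34,249.9

34250 RPM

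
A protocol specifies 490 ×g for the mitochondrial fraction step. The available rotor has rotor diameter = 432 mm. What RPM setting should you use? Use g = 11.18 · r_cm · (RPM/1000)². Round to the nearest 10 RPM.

≈ 1420 RPM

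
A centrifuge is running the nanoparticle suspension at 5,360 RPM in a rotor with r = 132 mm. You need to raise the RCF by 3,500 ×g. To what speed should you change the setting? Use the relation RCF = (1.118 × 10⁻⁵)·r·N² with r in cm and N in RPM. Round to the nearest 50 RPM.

r = 132 mm = 13.2 cm
Current RCF = 1.118 × 10⁻⁵ × 13.2 × (5360)² = 1.118 × 10⁻⁵ × 13.2 × 28,729,600 ≈ 4,239.8 × g
Target RCF = 4,239.8 + 3,500 = 7,739.8 × g
N² = 7,739.8 / (14.7576 × 10⁻⁵) = 52,446,197
N ≈ √52,446,197 ≈ 7,242.0

7250 RPM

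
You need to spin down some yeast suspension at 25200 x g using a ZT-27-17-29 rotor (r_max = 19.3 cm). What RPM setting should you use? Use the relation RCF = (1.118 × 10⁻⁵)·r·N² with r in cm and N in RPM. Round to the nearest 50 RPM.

10800 RPM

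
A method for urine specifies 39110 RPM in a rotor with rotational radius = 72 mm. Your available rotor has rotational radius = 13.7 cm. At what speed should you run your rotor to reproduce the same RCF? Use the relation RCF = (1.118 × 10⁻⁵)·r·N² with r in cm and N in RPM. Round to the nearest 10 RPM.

≈ 28350 RPM

Original rotor: r = 72 mm = 7.2 cm
RCF = 1.118 × 10⁻⁵ × r × N²
RCF_original = 1.118 × 10⁻⁵ × 7.2 × (39110)² = 1.118 × 10⁻⁵ × 7.2 × 1,529,592,100 ≈ 123,126 × g
123,126 = 1.118 × 10⁻⁵ × 13.7 × N²
N² = 123,126 / (15.3166 × 10⁻⁵) = 803,872,922
N ≈ √803,872,922 ≈ 28,352.7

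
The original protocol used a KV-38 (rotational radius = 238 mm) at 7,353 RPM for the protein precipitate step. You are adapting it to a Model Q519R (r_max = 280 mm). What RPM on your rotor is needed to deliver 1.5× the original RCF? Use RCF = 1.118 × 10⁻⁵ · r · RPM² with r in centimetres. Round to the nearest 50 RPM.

≈ 8300 RPM

Original rotor: r = 238 mm = 23.8 cm
RCF_original = 1.118 × 10⁻⁵ × 23.8 × (7353)² = 1.118 × 10⁻⁵ × 23.8 × 54,066,609 ≈ 14,386.3 × g
Target RCF = 1.5 × 14,386.3 ≈ 21,579.4 × g
Your rotor: r = 280 mm = 28.0 cm
21,579.4 = 1.118 × 10⁻⁵ × 28 × N²
N² = 21,579.4 / (31.304 × 10⁻⁵) = 68,934,960
N ≈ √68,934,960 ≈ 8,302.7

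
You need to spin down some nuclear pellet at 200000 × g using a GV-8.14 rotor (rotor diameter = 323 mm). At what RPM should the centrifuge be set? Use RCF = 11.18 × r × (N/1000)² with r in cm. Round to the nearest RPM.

33282 RPM

r = 323 mm / 2 = 161.5 mm = 16.15 cm
RCF = 11.18 × r × (N/1000)²
200,000 = 11.18 × 16.15 × (N/1000)²
(N/1000)² = 200,000 / 180.557 = 1107.683
N = 1000 × √1107.683 ≈ 33,281.9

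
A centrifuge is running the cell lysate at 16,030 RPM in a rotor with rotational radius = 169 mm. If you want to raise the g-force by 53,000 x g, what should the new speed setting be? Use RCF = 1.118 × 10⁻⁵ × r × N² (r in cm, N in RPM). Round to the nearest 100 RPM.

23200 RPM

r = 169 mm = 16.9 cm
Current RCF = 1.118 × 10⁻⁵ × 16.9 × (16030)² = 1.118 × 10⁻⁵ × 16.9 × 256,960,900 ≈ 48,550.7 × g
Target RCF = 48,550.7 + 53,000 = 101,550.7 × g
N² = 101,550.7 / (18.8942 × 10⁻⁵) = 537,470,229
N ≈ √537,470,229 ≈ 23,183.4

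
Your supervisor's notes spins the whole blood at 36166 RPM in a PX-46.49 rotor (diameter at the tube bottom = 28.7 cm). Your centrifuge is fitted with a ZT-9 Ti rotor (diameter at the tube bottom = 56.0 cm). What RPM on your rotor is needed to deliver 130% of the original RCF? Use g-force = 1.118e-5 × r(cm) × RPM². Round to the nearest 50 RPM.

Original rotor: r = 28.7 / 2 = 14.35 cm
RCF = 1.118 × 10⁻⁵ × r × N²
RCF_original = 1.118 × 10⁻⁵ × 14.35 × (36166)² = 1.118 × 10⁻⁵ × 14.35 × 1,307,979,556 ≈ 209,843.1 × g
Target RCF = 1.3 × 209,843.1 ≈ 272,796 × g
Your rotor: r = 56.0 / 2 = 28 cm
272,796 = 1.118 × 10⁻⁵ × 28 × N²
N² = 272,796 / (31.304 × 10⁻⁵) = 871,441,349
N ≈ √871,441,349 ≈ 29,520.2

29500 RPM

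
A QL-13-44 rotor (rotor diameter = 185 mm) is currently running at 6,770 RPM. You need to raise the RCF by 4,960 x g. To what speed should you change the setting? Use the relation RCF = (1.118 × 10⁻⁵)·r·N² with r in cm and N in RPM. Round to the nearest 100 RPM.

r = 185 mm / 2 = 92.5 mm = 9.25 cm
Current RCF = 1.118 × 10⁻⁵ × 9.25 × (6770)² = 1.118 × 10⁻⁵ × 9.25 × 45,832,900 ≈ 4,739.8 × g
Target RCF = 4,739.8 + 4,960 = 9,699.8 × g
N² = 9,699.8 / (10.3415 × 10⁻⁵) = 93,794,904
N ≈ √93,794,904 ≈ 9,684.8

9700 RPM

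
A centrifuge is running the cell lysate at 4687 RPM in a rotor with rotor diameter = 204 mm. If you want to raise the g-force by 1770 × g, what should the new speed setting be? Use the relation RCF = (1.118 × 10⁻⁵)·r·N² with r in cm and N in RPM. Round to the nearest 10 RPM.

≈ 6120 RPM

r = 204 mm / 2 = 102 mm = 10.2 cm
Current RCF = 1.118 × 10⁻⁵ × 10.2 × (4687)² = 1.118 × 10⁻⁵ × 10.2 × 21,967,969 ≈ 2,505.1 × g
Target RCF = 2,505.1 + 1,770 = 4,275.1 × g
N² = 4,275.1 / (11.4036 × 10⁻⁵) = 37,489,039
N ≈ √37,489,039 ≈ 6,122.8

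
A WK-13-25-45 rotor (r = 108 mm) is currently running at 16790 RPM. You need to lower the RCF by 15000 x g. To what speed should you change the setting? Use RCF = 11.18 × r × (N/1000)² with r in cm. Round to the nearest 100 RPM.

r = 108 mm = 10.8 cm
Current RCF = 11.18 × 10.8 × (16.79)² = 11.18 × 10.8 × 281.9041 ≈ 34,038.2 × g
Target RCF = 34,038.2 − 15,000 = 19,038.2 × g
(N/1000)² = 19,038.2 / 120.744 = 157.6741
N = 1000 × √157.6741 ≈ 12,556.8

N₂ ≈ 12600 RPM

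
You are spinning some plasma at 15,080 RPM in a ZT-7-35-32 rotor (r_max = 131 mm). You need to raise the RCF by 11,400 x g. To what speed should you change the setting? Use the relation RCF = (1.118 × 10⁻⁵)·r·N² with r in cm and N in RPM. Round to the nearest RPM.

N₂ ≈ 17471 RPM

r = 131 mm = 13.1 cm
Current RCF = 1.118 × 10⁻⁵ × 13.1 × (15080)² = 1.118 × 10⁻⁵ × 13.1 × 227,406,400 ≈ 33,305.5 × g
Target RCF = 33,305.5 + 11,400 = 44,705.5 × g
N² = 44,705.5 / (14.6458 × 10⁻⁵) = 305,244,507
N ≈ √305,244,507 ≈ 17,471.2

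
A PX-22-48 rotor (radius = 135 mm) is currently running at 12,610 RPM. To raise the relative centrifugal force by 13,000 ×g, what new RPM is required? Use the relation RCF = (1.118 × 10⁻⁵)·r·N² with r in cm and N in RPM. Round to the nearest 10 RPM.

r = 135 mm = 13.5 cm
Current RCF = 1.118 × 10⁻⁵ × 13.5 × (12610)² = 1.118 × 10⁻⁵ × 13.5 × 159,012,100 ≈ 23,999.7 × g
Target RCF = 23,999.7 + 13,000 = 36,999.7 × g
N² = 36,999.7 / (15.093 × 10⁻⁵) = 245,144,769
N ≈ √245,144,769 ≈ 15,657.1

N₂ ≈ 15660 RPM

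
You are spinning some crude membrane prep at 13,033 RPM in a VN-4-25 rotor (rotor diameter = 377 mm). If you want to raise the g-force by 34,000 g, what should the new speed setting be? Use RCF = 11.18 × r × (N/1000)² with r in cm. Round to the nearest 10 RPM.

r = 377 mm / 2 = 188.5 mm = 18.85 cm
Current RCF = 11.18 × 18.85 × (13.033)² = 11.18 × 18.85 × 169.859089 ≈ 35,796.6 × g
Target RCF = 35,796.6 + 34,000 = 69,796.6 × g
(N/1000)² = 69,796.6 / 210.743 = 331.193
N = 1000 × √331.193 ≈ 18,198.7

≈ 18200 RPM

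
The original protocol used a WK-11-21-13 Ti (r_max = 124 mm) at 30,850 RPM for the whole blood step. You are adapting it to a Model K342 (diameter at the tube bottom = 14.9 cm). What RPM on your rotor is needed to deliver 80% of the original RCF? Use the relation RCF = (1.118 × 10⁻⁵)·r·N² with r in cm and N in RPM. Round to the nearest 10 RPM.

≈ 35600 RPM

Original rotor: r = 124 mm = 12.4 cm
RCF = 1.118 × 10⁻⁵ × r × N²
RCF_original = 1.118 × 10⁻⁵ × 12.4 × (30850)² = 1.118 × 10⁻⁵ × 12.4 × 951,722,500 ≈ 131,939.2 × g
Target RCF = 0.8 × 131,939.2 ≈ 105,551.4 × g
Your rotor: r = 14.9 / 2 = 7.45 cm
105,551.4 = 1.118 × 10⁻⁵ × 7.45 × N²
N² = 105,551.4 / (8.3291 × 10⁻⁵) = 1,267,260,568
N ≈ √1,267,260,568 ≈ 35,598.6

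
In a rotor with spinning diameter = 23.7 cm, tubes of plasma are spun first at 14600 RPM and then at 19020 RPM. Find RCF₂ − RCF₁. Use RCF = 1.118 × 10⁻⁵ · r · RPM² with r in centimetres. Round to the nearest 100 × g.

≈ 19700 × g

r = 23.7 / 2 = 11.85 cm
RCF₁ = 1.118 × 10⁻⁵ × 11.85 × (14600)² = 1.118 × 10⁻⁵ × 11.85 × 213,160,000 ≈ 28,240.1 × g
RCF₂ = 1.118 × 10⁻⁵ × 11.85 × (19020)² = 1.118 × 10⁻⁵ × 11.85 × 361,760,400 ≈ 47,927.1 × g
Increase = 47,927.1 − 28,240.1 = 19,687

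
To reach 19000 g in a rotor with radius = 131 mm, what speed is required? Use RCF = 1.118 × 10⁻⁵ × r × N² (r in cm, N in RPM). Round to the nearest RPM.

≈ 11390 RPM

r = 131 mm = 13.1 cm
19,000 = 1.118 × 10⁻⁵ × 13.1 × N²
N² = 19,000 / (14.6458 × 10⁻⁵) = 129,730,025
N ≈ √129,730,025 ≈ 11,389.9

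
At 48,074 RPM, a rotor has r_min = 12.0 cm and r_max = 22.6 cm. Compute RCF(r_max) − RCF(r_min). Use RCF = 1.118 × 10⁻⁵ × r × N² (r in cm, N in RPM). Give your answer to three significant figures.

≈ 274000 x g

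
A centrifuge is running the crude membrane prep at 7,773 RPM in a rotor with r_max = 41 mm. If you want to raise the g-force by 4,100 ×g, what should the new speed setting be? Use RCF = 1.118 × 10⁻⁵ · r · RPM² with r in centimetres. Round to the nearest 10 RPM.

r = 41 mm = 4.1 cm
Current RCF = 1.118 × 10⁻⁵ × 4.1 × (7773)² = 1.118 × 10⁻⁵ × 4.1 × 60,419,529 ≈ 2,769.5 × g
Target RCF = 2,769.5 + 4,100 = 6,869.5 × g
N² = 6,869.5 / (4.5838 × 10⁻⁵) = 149,864,741
N ≈ √149,864,741 ≈ 12,241.9

12240 RPM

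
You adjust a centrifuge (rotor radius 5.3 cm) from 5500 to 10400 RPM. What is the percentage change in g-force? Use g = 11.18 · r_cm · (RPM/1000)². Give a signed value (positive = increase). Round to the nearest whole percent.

RCF ∝ N², so the ratio is (10400/5500)² = (1.890909)² = 3.5755.
Change = 3.5755 − 1 = +2.5755 → +257.6%.

+258%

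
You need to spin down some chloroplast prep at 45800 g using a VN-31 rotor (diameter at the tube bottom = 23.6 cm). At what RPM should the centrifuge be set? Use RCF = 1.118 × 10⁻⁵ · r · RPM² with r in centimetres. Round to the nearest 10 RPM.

r = 23.6 / 2 = 11.8 cm
RCF = 1.118 × 10⁻⁵ × r × N²
45,800 = 1.118 × 10⁻⁵ × 11.8 × N²
N² = 45,800 / (13.1924 × 10⁻⁵) = 347,169,582
N ≈ √347,169,582 ≈ 18,632.5

18630 RPM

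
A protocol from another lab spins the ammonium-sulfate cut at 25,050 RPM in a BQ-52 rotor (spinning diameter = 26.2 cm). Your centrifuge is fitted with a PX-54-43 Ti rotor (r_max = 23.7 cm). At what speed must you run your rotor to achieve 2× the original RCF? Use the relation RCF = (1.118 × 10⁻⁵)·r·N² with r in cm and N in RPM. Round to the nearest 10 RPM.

26340 RPM

Original rotor: r = 26.2 / 2 = 13.1 cm
RCF_original = 1.118 × 10⁻⁵ × 13.1 × (25050)² = 1.118 × 10⁻⁵ × 13.1 × 627,502,500 ≈ 91,902.8 × g
Target RCF = 2 × 91,902.8 ≈ 183,805.6 × g
183,805.6 = 1.118 × 10⁻⁵ × 23.7 × N²
N² = 183,805.6 / (26.4966 × 10⁻⁵) = 693,695,040
N ≈ √693,695,040 ≈ 26,338.1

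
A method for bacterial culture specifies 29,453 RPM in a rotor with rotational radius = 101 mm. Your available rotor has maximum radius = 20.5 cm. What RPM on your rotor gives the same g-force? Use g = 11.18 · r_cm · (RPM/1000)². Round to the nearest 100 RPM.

≈ 20700 RPM

Original rotor: r = 101 mm = 10.1 cm
RCF_original = 11.18 × 10.1 × (29.453)² = 11.18 × 10.1 × 867.479209 ≈ 97,954 × g
97,954 = 11.18 × 20.5 × (N/1000)²
(N/1000)² = 97,954 / 229.19 = 427.3921
N = 1000 × √427.3921 ≈ 20,673.5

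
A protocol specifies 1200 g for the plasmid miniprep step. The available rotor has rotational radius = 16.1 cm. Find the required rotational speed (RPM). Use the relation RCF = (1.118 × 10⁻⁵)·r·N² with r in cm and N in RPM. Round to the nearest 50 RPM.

N ≈ 2600 RPM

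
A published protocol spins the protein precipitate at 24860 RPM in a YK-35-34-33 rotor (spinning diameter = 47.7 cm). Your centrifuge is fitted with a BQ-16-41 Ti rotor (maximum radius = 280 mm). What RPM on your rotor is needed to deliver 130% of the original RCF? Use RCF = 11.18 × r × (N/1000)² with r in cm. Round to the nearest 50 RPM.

≈ 26150 RPM

Original rotor: r = 47.7 / 2 = 23.85 cm
RCF_original = 11.18 × 23.85 × (24.86)² = 11.18 × 23.85 × 618.0196 ≈ 164,790.6 × g
Target RCF = 1.3 × 164,790.6 ≈ 214,227.8 × g
Your rotor: r = 280 mm = 28.0 cm
214,227.8 = 11.18 × 28 × (N/1000)²
(N/1000)² = 214,227.8 / 313.04 = 684.3464
N = 1000 × √684.3464 ≈ 26,160.0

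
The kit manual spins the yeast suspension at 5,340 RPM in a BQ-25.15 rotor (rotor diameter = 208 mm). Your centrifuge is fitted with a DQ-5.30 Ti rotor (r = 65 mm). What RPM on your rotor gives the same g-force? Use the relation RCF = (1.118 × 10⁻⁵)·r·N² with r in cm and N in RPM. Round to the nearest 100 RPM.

Original rotor: r = 208 mm / 2 = 104 mm = 10.4 cm
RCF_original = 1.118 × 10⁻⁵ × 10.4 × (5340)² = 1.118 × 10⁻⁵ × 10.4 × 28,515,600 ≈ 3,315.6 × g
Your rotor: r = 65 mm = 6.5 cm
3,315.6 = 1.118 × 10⁻⁵ × 6.5 × N²
N² = 3,315.6 / (7.267 × 10⁻⁵) = 45,625,430
N ≈ √45,625,430 ≈ 6,754.7

≈ 6800 RPM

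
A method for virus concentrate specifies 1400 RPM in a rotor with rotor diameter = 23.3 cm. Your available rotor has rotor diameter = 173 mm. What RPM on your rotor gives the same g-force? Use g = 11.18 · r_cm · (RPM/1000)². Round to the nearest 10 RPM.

Original rotor: r = 23.3 / 2 = 11.65 cm
RCF = 11.18 × r × (N/1000)²
RCF_original = 11.18 × 11.65 × (1.4)² = 11.18 × 11.65 × 1.96 ≈ 255.3 × g
Your rotor: r = 173 mm / 2 = 86.5 mm = 8.65 cm
255.3 = 11.18 × 8.65 × (N/1000)²
(N/1000)² = 255.3 / 96.707 = 2.639933
N = 1000 × √2.639933 ≈ 1,624.8

≈ 1620 RPM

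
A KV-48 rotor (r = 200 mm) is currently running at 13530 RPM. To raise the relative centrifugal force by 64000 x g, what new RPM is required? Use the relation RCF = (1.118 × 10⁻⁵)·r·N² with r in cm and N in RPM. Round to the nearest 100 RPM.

r = 200 mm = 20.0 cm
Current RCF = 1.118 × 10⁻⁵ × 20 × (13530)² = 1.118 × 10⁻⁵ × 20 × 183,060,900 ≈ 40,932.4 × g
Target RCF = 40,932.4 + 64,000 = 104,932.4 × g
N² = 104,932.4 / (22.36 × 10⁻⁵) = 469,286,225
N ≈ √469,286,225 ≈ 21,663.0

N₂ ≈ 21700 RPM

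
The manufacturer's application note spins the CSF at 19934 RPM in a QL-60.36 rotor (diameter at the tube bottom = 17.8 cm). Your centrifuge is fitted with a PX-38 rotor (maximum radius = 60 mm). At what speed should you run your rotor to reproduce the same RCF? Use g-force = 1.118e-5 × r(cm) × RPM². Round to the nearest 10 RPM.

Original rotor: r = 17.8 / 2 = 8.9 cm
RCF_original = 1.118 × 10⁻⁵ × 8.9 × (19934)² = 1.118 × 10⁻⁵ × 8.9 × 397,364,356 ≈ 39,538.5 × g
Your rotor: r = 60 mm = 6.0 cm
39,538.5 = 1.118 × 10⁻⁵ × 6 × N²
N² = 39,538.5 / (6.708 × 10⁻⁵) = 589,423,077
N ≈ √589,423,077 ≈ 24,278.0

≈ 24280 RPM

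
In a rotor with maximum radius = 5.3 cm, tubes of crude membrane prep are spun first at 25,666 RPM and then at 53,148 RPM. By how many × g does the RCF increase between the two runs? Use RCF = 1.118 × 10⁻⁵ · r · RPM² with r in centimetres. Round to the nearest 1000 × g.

128000 × g

RCF₁ = 1.118 × 10⁻⁵ × 5.3 × (25666)² = 1.118 × 10⁻⁵ × 5.3 × 658,743,556 ≈ 39,033.2 × g
RCF₂ = 1.118 × 10⁻⁵ × 5.3 × (53148)² = 1.118 × 10⁻⁵ × 5.3 × 2,824,709,904 ≈ 167,375.4 × g
Increase = 167,375.4 − 39,033.2 = 128,342.2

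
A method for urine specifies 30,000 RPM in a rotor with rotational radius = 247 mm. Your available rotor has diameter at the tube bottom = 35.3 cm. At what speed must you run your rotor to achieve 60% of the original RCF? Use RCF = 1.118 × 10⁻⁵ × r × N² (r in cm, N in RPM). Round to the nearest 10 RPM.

27490 RPM

Original rotor: r = 247 mm = 24.7 cm
RCF = 1.118 × 10⁻⁵ × r × N²
RCF_original = 1.118 × 10⁻⁵ × 24.7 × (30000)² = 1.118 × 10⁻⁵ × 24.7 × 900,000,000 ≈ 248,531.4 × g
Target RCF = 0.6 × 248,531.4 ≈ 149,118.8 × g
Your rotor: r = 35.3 / 2 = 17.65 cm
149,118.8 = 1.118 × 10⁻⁵ × 17.65 × N²
N² = 149,118.8 / (19.7327 × 10⁻⁵) = 755,693,848
N ≈ √755,693,848 ≈ 27,489.9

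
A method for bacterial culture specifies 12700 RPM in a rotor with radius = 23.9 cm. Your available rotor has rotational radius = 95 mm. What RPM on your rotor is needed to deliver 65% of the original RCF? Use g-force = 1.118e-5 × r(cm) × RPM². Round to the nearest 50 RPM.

RCF_original = 1.118 × 10⁻⁵ × 23.9 × (12700)² = 1.118 × 10⁻⁵ × 23.9 × 161,290,000 ≈ 43,097 × g
Target RCF = 0.65 × 43,097 ≈ 28,013 × g
Your rotor: r = 95 mm = 9.5 cm
28,013 = 1.118 × 10⁻⁵ × 9.5 × N²
N² = 28,013 / (10.621 × 10⁻⁵) = 263,751,059
N ≈ √263,751,059 ≈ 16,240.4

16250 RPM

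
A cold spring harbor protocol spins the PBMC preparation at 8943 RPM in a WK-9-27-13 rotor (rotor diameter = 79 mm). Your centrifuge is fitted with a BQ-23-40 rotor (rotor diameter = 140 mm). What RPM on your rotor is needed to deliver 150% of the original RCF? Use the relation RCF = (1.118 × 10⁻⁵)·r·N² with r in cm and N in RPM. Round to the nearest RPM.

Original rotor: r = 79 mm / 2 = 39.5 mm = 3.95 cm
RCF_original = 1.118 × 10⁻⁵ × 3.95 × (8943)² = 1.118 × 10⁻⁵ × 3.95 × 79,977,249 ≈ 3,531.9 × g
Target RCF = 1.5 × 3,531.9 ≈ 5,297.9 × g
Your rotor: r = 140 mm / 2 = 70 mm = 7 cm
5,297.9 = 1.118 × 10⁻⁵ × 7 × N²
N² = 5,297.9 / (7.826 × 10⁻⁵) = 67,696,141
N ≈ √67,696,141 ≈ 8,227.8

8228 RPM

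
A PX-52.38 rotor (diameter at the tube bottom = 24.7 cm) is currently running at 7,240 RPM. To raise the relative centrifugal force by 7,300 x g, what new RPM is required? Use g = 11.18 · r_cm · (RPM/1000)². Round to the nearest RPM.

r = 24.7 / 2 = 12.35 cm
Current RCF = 11.18 × 12.35 × (7.24)² = 11.18 × 12.35 × 52.4176 ≈ 7,237.5 × g
Target RCF = 7,237.5 + 7,300 = 14,537.5 × g
(N/1000)² = 14,537.5 / 138.073 = 105.2885
N = 1000 × √105.2885 ≈ 10,261.0

N₂ ≈ 10261 RPM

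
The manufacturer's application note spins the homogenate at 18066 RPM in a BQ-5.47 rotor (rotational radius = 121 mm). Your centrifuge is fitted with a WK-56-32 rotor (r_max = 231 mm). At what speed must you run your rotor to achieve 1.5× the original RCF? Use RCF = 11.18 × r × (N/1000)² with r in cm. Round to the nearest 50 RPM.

Original rotor: r = 121 mm = 12.1 cm
RCF_original = 11.18 × 12.1 × (18.066)² = 11.18 × 12.1 × 326.380356 ≈ 44,152.1 × g
Target RCF = 1.5 × 44,152.1 ≈ 66,228.1 × g
Your rotor: r = 231 mm = 23.1 cm
66,228.1 = 11.18 × 23.1 × (N/1000)²
(N/1000)² = 66,228.1 / 258.258 = 256.4416
N = 1000 × √256.4416 ≈ 16,013.8

≈ 16000 RPM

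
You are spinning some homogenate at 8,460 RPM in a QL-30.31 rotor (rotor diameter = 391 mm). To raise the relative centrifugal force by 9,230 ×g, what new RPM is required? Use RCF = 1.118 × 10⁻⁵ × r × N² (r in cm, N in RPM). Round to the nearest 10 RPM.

r = 391 mm / 2 = 195.5 mm = 19.55 cm
Current RCF = 1.118 × 10⁻⁵ × 19.55 × (8460)² = 1.118 × 10⁻⁵ × 19.55 × 71,571,600 ≈ 15,643.3 × g
Target RCF = 15,643.3 + 9,230 = 24,873.3 × g
N² = 24,873.3 / (21.8569 × 10⁻⁵) = 113,800,676
N ≈ √113,800,676 ≈ 10,667.7

N₂ ≈ 10670 RPM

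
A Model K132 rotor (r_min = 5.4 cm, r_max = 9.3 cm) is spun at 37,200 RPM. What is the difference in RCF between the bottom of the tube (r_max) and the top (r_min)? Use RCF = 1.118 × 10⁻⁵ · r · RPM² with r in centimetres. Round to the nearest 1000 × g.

≈ 60000 ×g

RCF_max = 1.118 × 10⁻⁵ × 9.3 × (37200)² = 1.118 × 10⁻⁵ × 9.3 × 1,383,840,000 ≈ 143,883.4 × g
RCF_min = 1.118 × 10⁻⁵ × 5.4 × (37200)² = 1.118 × 10⁻⁵ × 5.4 × 1,383,840,000 ≈ 83,545.2 × g
ΔRCF = 143,883.4 − 83,545.2 = 60,338.2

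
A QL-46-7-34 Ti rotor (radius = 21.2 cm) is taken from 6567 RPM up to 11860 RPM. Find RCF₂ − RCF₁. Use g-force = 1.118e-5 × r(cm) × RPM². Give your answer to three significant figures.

23100 × g

RCF₁ = 1.118 × 10⁻⁵ × 21.2 × (6567)² = 1.118 × 10⁻⁵ × 21.2 × 43,125,489 ≈ 10,221.4 × g
RCF₂ = 1.118 × 10⁻⁵ × 21.2 × (11860)² = 1.118 × 10⁻⁵ × 21.2 × 140,659,600 ≈ 33,338.6 × g
Increase = 33,338.6 − 10,221.4 = 23,117.2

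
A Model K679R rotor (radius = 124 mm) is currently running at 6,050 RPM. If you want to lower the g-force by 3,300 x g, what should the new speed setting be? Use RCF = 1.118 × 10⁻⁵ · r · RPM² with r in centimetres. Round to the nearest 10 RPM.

≈ 3580 RPM

r = 124 mm = 12.4 cm
Current RCF = 1.118 × 10⁻⁵ × 12.4 × (6050)² = 1.118 × 10⁻⁵ × 12.4 × 36,602,500 ≈ 5,074.3 × g
Target RCF = 5,074.3 − 3,300 = 1,774.3 × g
N² = 1,774.3 / (13.8632 × 10⁻⁵) = 12,798,632
N ≈ √12,798,632 ≈ 3,577.5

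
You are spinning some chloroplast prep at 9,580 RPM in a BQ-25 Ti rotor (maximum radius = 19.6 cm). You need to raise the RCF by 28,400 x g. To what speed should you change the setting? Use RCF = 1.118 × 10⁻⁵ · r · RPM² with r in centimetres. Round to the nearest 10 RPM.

Current RCF = 1.118 × 10⁻⁵ × 19.6 × (9580)² = 1.118 × 10⁻⁵ × 19.6 × 91,776,400 ≈ 20,110.8 × g
Target RCF = 20,110.8 + 28,400 = 48,510.8 × g
N² = 48,510.8 / (21.9128 × 10⁻⁵) = 221,381,111
N ≈ √221,381,111 ≈ 14,878.9

≈ 14880 RPM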